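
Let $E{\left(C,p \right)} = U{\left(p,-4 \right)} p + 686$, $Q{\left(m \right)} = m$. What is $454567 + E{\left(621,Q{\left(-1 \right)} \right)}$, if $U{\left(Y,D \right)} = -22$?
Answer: $455275$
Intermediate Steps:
$E{\left(C,p \right)} = 686 - 22 p$ ($E{\left(C,p \right)} = - 22 p + 686 = 686 - 22 p$)
$454567 + E{\left(621,Q{\left(-1 \right)} \right)} = 454567 + \left(686 - -22\right) = 454567 + \left(686 + 22\right) = 454567 + 708 = 455275$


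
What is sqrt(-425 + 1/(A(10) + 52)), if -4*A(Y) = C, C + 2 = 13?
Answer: I*sqrt(16493037)/197 ≈ 20.615*I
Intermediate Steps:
C = 11 (C = -2 + 13 = 11)
A(Y) = -11/4 (A(Y) = -1/4*11 = -11/4)
sqrt(-425 + 1/(A(10) + 52)) = sqrt(-425 + 1/(-11/4 + 52)) = sqrt(-425 + 1/(197/4)) = sqrt(-425 + 4/197) = sqrt(-83721/197) = I*sqrt(16493037)/197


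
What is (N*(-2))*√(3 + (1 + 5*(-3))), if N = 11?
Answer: -22*I*√11 ≈ -72.966*I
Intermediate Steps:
(N*(-2))*√(3 + (1 + 5*(-3))) = (11*(-2))*√(3 + (1 + 5*(-3))) = -22*√(3 + (1 - 15)) = -22*√(3 - 14) = -22*I*√11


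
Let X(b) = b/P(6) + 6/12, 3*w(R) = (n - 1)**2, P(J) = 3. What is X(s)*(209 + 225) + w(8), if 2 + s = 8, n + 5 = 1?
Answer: 3280/3 ≈ 1093.3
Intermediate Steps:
n = -4 (n = -5 + 1 = -4)
s = 6 (s = -2 + 8 = 6)
w(R) = 25/3 (w(R) = (-4 - 1)**2/3 = (1/3)*(-5)**2 = (1/3)*25 = 25/3)
X(b) = 1/2 + b/3 (X(b) = b/3 + 6/12 = b*(1/3) + 6*(1/12) = b/3 + 1/2 = 1/2 + b/3)
X(s)*(209 + 225) + w(8) = (1/2 + (1/3)*6)*(209 + 225) + 25/3 = (1/2 + 2)*434 + 25/3 = (5/2)*434 + 25/3 = 1085 + 25/3 = 3280/3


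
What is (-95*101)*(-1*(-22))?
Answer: -211090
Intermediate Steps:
(-95*101)*(-1*(-22)) = -9595*22 = -211090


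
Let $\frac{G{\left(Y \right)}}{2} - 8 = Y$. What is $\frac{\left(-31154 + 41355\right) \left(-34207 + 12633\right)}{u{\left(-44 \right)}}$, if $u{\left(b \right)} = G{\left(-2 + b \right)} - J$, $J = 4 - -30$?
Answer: $\frac{110038187}{55} \approx 2.0007 \cdot 10^{6}$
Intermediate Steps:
$G{\left(Y \right)} = 16 + 2 Y$
$J = 34$ ($J = 4 + 30 = 34$)
$u{\left(b \right)} = -22 + 2 b$ ($u{\left(b \right)} = \left(16 + 2 \left(-2 + b\right)\right) - 34 = \left(16 + \left(-4 + 2 b\right)\right) - 34 = \left(12 + 2 b\right) - 34 = -22 + 2 b$)
$\frac{\left(-31154 + 41355\right) \left(-34207 + 12633\right)}{u{\left(-44 \right)}} = \frac{\left(-31154 + 41355\right) \left(-34207 + 12633\right)}{-22 + 2 \left(-44\right)} = \frac{10201 \left(-21574\right)}{-22 - 88} = - \frac{220076374}{-110} = \left(-220076374\right) \left(- \frac{1}{110}\right) = \frac{110038187}{55}$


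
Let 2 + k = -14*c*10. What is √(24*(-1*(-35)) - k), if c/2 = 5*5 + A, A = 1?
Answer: √8122 ≈ 90.122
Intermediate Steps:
c = 52 (c = 2*(5*5 + 1) = 2*(25 + 1) = 2*26 = 52)
k = -7282 (k = -2 - 14*52*10 = -2 - 728*10 = -2 - 7280 = -7282)
√(24*(-1*(-35)) - k) = √(24*(-1*(-35)) - 1*(-7282)) = √(24*35 + 7282) = √(840 + 7282) = √8122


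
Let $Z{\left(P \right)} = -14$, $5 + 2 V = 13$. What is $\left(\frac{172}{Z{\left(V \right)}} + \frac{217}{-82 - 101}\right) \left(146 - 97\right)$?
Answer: $- \frac{120799}{183} \approx -660.1$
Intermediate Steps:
$V = 4$ ($V = - \frac{5}{2} + \frac{1}{2} \cdot 13 = - \frac{5}{2} + \frac{13}{2} = 4$)
$\left(\frac{172}{Z{\left(V \right)}} + \frac{217}{-82 - 101}\right) \left(146 - 97\right) = \left(\frac{172}{-14} + \frac{217}{-82 - 101}\right) \left(146 - 97\right) = \left(172 \left(- \frac{1}{14}\right) + \frac{217}{-183}\right) 49 = \left(- \frac{86}{7} + 217 \left(- \frac{1}{183}\right)\right) 49 = \left(- \frac{86}{7} - \frac{217}{183}\right) 49 = \left(- \frac{17257}{1281}\right) 49 = - \frac{120799}{183}$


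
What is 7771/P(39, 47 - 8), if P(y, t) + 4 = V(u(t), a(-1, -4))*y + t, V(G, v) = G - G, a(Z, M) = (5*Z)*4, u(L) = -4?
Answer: 7771/35 ≈ 222.03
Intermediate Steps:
a(Z, M) = 20*Z
V(G, v) = 0
P(y, t) = -4 + t (P(y, t) = -4 + (0*y + t) = -4 + (0 + t) = -4 + t)
7771/P(39, 47 - 8) = 7771/(-4 + (47 - 8)) = 7771/(-4 + 39) = 7771/35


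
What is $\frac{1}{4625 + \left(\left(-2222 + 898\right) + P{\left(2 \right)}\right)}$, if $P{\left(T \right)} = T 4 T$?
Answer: $\frac{1}{3317} \approx 0.00030148$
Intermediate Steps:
$P{\left(T \right)} = 4 T^{2}$ ($P{\left(T \right)} = 4 T T = 4 T^{2}$)
$\frac{1}{4625 + \left(\left(-2222 + 898\right) + P{\left(2 \right)}\right)} = \frac{1}{4625 + \left(\left(-2222 + 898\right) + 4 \cdot 2^{2}\right)} = \frac{1}{4625 + \left(-1324 + 4 \cdot 4\right)} = \frac{1}{4625 + \left(-1324 + 16\right)} = \frac{1}{4625 - 1308} = \frac{1}{3317}$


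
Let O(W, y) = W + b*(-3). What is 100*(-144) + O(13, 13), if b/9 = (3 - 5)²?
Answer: -14495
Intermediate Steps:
b = 36 (b = 9*(3 - 5)² = 9*(-2)² = 9*4 = 36)
O(W, y) = -108 + W (O(W, y) = W + 36*(-3) = W - 108 = -108 + W)
100*(-144) + O(13, 13) = 100*(-144) + (-108 + 13) = -14400 - 95 = -14495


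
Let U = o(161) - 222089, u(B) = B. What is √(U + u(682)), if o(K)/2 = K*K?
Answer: I*√169565 ≈ 411.78*I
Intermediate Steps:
o(K) = 2*K² (o(K) = 2*(K*K) = 2*K²)
U = -170247 (U = 2*161² - 222089 = 2*25921 - 222089 = 51842 - 222089 = -170247)
√(U + u(682)) = √(-170247 + 682) = √(-169565) = I*√169565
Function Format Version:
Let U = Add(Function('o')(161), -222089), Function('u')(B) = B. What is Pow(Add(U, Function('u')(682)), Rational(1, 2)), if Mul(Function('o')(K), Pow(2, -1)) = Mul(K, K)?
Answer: Mul(I, Pow(169565, Rational(1, 2))) ≈ Mul(411.78, I)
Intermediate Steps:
Function('o')(K) = Mul(2, Pow(K, 2)) (Function('o')(K) = Mul(2, Mul(K, K)) = Mul(2, Pow(K, 2)))
U = -170247 (U = Add(Mul(2, Pow(161, 2)), -222089) = Add(Mul(2, 25921), -222089) = Add(51842, -222089) = -170247)
Pow(Add(U, Function('u')(682)), Rational(1, 2)) = Pow(Add(-170247, 682), Rational(1, 2)) = Pow(-169565, Rational(1, 2)) = Mul(I, Pow(169565, Rational(1, 2)))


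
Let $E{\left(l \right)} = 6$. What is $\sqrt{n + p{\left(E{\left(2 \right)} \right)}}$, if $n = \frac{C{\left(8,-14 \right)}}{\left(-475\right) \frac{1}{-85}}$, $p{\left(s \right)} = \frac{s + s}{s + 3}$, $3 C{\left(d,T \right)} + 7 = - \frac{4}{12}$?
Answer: $\frac{\sqrt{72770}}{285} \approx 0.94652$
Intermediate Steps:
$C{\left(d,T \right)} = - \frac{22}{9}$ ($C{\left(d,T \right)} = - \frac{7}{3} + \frac{\left(-4\right) \frac{1}{12}}{3} = - \frac{7}{3} + \frac{1}{3} \left(- \frac{1}{3}\right) = - \frac{7}{3} - \frac{1}{9} = - \frac{22}{9}$)
$p{\left(s \right)} = \frac{2 s}{3 + s}$
$n = - \frac{374}{855}$ ($n = - \frac{22}{9 \left(- \frac{475}{-85}\right)} = - \frac{22}{9 \left(\left(-475\right) \left(- \frac{1}{85}\right)\right)} = - \frac{22}{9 \cdot \frac{95}{17}} = \left(- \frac{22}{9}\right) \frac{17}{95} = - \frac{374}{855} \approx -0.43743$)
$\sqrt{n + p{\left(E{\left(2 \right)} \right)}} = \sqrt{- \frac{374}{855} + 2 \cdot 6 \frac{1}{3 + 6}} = \sqrt{- \frac{374}{855} + 2 \cdot 6 \cdot \frac{1}{9}} = \sqrt{- \frac{374}{855} + \frac{4}{3}} = \sqrt{\frac{766}{855}} = \frac{\sqrt{72770}}{285}$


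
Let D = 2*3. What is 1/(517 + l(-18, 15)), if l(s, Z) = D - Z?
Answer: 1/508 ≈ 0.0019685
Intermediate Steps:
D = 6
l(s, Z) = 6 - Z
1/(517 + l(-18, 15)) = 1/(517 + (6 - 1*15)) = 1/(517 + (6 - 15)) = 1/(517 - 9) = 1/508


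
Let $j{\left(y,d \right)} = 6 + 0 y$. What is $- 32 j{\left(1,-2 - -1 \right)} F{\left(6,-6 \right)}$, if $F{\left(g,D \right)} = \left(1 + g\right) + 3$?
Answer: $-1920$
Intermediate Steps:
$j{\left(y,d \right)} = 6$ ($j{\left(y,d \right)} = 6 + 0 = 6$)
$F{\left(g,D \right)} = 4 + g$
$- 32 j{\left(1,-2 - -1 \right)} F{\left(6,-6 \right)} = \left(-32\right) 6 \left(4 + 6\right) = \left(-192\right) 10 = -1920$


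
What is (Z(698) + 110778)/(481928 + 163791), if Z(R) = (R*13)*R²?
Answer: 4420999874/645719 ≈ 6846.6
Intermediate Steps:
Z(R) = 13*R³ (Z(R) = (13*R)*R² = 13*R³)
(Z(698) + 110778)/(481928 + 163791) = (13*698³ + 110778)/(481928 + 163791) = (13*340068392 + 110778)/645719 = (4420889096 + 110778)*(1/645719) = 4420999874*(1/645719) = 4420999874/645719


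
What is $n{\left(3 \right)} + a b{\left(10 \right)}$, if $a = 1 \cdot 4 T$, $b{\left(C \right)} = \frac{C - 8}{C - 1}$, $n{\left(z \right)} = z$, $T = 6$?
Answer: $\frac{25}{3} \approx 8.3333$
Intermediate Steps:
$b{\left(C \right)} = \frac{-8 + C}{-1 + C}$
$a = 24$ ($a = 1 \cdot 4 \cdot 6 = 1 \cdot 24 = 24$)
$n{\left(3 \right)} + a b{\left(10 \right)} = 3 + 24 \frac{-8 + 10}{-1 + 10} = 3 + 24 \cdot \frac{1}{9} \cdot 2 = 3 + 24 \cdot \frac{2}{9} = 3 + \frac{16}{3} = \frac{25}{3}$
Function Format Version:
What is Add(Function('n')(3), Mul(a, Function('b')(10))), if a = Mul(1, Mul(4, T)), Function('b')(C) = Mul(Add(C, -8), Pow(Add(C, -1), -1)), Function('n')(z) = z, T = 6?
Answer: Rational(25, 3) ≈ 8.3333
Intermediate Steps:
Function('b')(C) = Mul(Pow(Add(-1, C), -1), Add(-8, C)) (Function('b')(C) = Mul(Add(-8, C), Pow(Add(-1, C), -1)) = Mul(Pow(Add(-1, C), -1), Add(-8, C)))
a = 24 (a = Mul(1, Mul(4, 6)) = Mul(1, 24) = 24)
Add(Function('n')(3), Mul(a, Function('b')(10))) = Add(3, Mul(24, Mul(Pow(Add(-1, 10), -1), Add(-8, 10)))) = Add(3, Mul(24, Mul(Pow(9, -1), 2))) = Add(3, Mul(24, Mul(Rational(1, 9), 2))) = Add(3, Mul(24, Rational(2, 9))) = Add(3, Rational(16, 3)) = Rational(25, 3)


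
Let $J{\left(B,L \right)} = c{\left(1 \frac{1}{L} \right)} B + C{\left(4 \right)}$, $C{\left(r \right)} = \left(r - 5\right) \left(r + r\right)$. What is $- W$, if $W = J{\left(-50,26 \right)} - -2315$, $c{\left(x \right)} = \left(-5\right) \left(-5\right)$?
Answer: $-1057$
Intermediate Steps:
$C{\left(r \right)} = 2 r \left(-5 + r\right)$ ($C{\left(r \right)} = \left(-5 + r\right) 2 r = 2 r \left(-5 + r\right)$)
$c{\left(x \right)} = 25$
$J{\left(B,L \right)} = -8 + 25 B$ ($J{\left(B,L \right)} = 25 B + 2 \cdot 4 \left(-5 + 4\right) = 25 B + 2 \cdot 4 \left(-1\right) = 25 B - 8 = -8 + 25 B$)
$W = 1057$ ($W = \left(-8 + 25 \left(-50\right)\right) - -2315 = \left(-8 - 1250\right) + 2315 = -1258 + 2315 = 1057$)
$- W = \left(-1\right) 1057 = -1057$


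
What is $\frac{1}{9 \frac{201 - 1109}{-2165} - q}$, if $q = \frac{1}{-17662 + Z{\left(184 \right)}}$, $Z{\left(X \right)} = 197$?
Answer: $\frac{7562345}{28545229} \approx 0.26493$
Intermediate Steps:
$q = - \frac{1}{17465}$ ($q = \frac{1}{-17662 + 197} = \frac{1}{-17465} = - \frac{1}{17465} \approx -5.7257 \cdot 10^{-5}$)
$\frac{1}{9 \frac{201 - 1109}{-2165} - q} = \frac{1}{9 \frac{201 - 1109}{-2165} - - \frac{1}{17465}} = \frac{1}{9 \left(201 - 1109\right) \left(- \frac{1}{2165}\right) + \frac{1}{17465}} = \frac{1}{9 \left(\left(-908\right) \left(- \frac{1}{2165}\right)\right) + \frac{1}{17465}} = \frac{1}{9 \cdot \frac{908}{2165} + \frac{1}{17465}} = \frac{1}{\frac{8172}{2165} + \frac{1}{17465}} = \frac{1}{\frac{28545229}{7562345}} = \frac{7562345}{28545229}$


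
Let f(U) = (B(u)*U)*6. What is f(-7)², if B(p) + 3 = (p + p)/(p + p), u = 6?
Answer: 7056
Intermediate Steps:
B(p) = -2 (B(p) = -3 + (p + p)/(p + p) = -3 + (2*p)/((2*p)) = -3 + (2*p)*(1/(2*p)) = -3 + 1 = -2)
f(U) = -12*U (f(U) = -2*U*6 = -12*U)
f(-7)² = (-12*(-7))² = 84² = 7056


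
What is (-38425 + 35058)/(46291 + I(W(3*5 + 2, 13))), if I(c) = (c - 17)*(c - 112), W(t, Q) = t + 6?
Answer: -3367/45757 ≈ -0.073584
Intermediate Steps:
W(t, Q) = 6 + t
I(c) = (-112 + c)*(-17 + c) (I(c) = (-17 + c)*(-112 + c) = (-112 + c)*(-17 + c))
(-38425 + 35058)/(46291 + I(W(3*5 + 2, 13))) = (-38425 + 35058)/(46291 + (1904 + (6 + (3*5 + 2))² - 129*(6 + (3*5 + 2)))) = -3367/(46291 + (1904 + (6 + (15 + 2))² - 129*(6 + (15 + 2)))) = -3367/(46291 + (1904 + (6 + 17)² - 129*(6 + 17))) = -3367/(46291 + (1904 + 23² - 129*23)) = -3367/(46291 + (1904 + 529 - 2967)) = -3367/(46291 - 534) = -3367/45757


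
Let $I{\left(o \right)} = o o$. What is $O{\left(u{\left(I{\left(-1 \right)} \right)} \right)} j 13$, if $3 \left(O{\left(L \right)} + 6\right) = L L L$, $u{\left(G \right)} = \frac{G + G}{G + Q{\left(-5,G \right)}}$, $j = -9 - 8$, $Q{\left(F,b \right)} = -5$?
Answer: $\frac{32045}{24} \approx 1335.2$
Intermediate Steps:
$I{\left(o \right)} = o^{2}$
$j = -17$ ($j = -9 - 8 = -17$)
$u{\left(G \right)} = \frac{2 G}{-5 + G}$ ($u{\left(G \right)} = \frac{G + G}{G - 5} = \frac{2 G}{-5 + G}$)
$O{\left(L \right)} = -6 + \frac{L^{3}}{3}$ ($O{\left(L \right)} = -6 + \frac{L L L}{3} = -6 + \frac{L L^{2}}{3} = -6 + \frac{L^{3}}{3}$)
$O{\left(u{\left(I{\left(-1 \right)} \right)} \right)} j 13 = \left(-6 + \frac{\left(\frac{2 \left(-1\right)^{2}}{-5 + \left(-1\right)^{2}}\right)^{3}}{3}\right) \left(-17\right) 13 = \left(-6 + \frac{\left(2 \cdot 1 \frac{1}{-5 + 1}\right)^{3}}{3}\right) \left(-17\right) 13 = \left(-6 + \frac{\left(2 \cdot 1 \frac{1}{-4}\right)^{3}}{3}\right) \left(-17\right) 13 = \left(-6 + \frac{\left(2 \cdot 1 \left(- \frac{1}{4}\right)\right)^{3}}{3}\right) \left(-17\right) 13 = \left(-6 + \frac{\left(- \frac{1}{2}\right)^{3}}{3}\right) \left(-17\right) 13 = \left(-6 + \frac{1}{3} \left(- \frac{1}{8}\right)\right) \left(-17\right) 13 = \left(-6 - \frac{1}{24}\right) \left(-17\right) 13 = \left(- \frac{145}{24}\right) \left(-17\right) 13 = \frac{2465}{24} \cdot 13 = \frac{32045}{24}$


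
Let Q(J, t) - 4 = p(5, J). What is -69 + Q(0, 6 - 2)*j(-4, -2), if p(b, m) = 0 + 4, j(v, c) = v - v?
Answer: -69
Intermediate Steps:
j(v, c) = 0
p(b, m) = 4
Q(J, t) = 8 (Q(J, t) = 4 + 4 = 8)
-69 + Q(0, 6 - 2)*j(-4, -2) = -69 + 8*0 = -69 + 0 = -69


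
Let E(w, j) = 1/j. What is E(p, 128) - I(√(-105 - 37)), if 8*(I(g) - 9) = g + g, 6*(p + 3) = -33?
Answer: -1151/128 - I*√142/4 ≈ -8.9922 - 2.9791*I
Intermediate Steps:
p = -17/2 (p = -3 + (⅙)*(-33) = -3 - 11/2 = -17/2 ≈ -8.5000)
I(g) = 9 + g/4 (I(g) = 9 + (g + g)/8 = 9 + (2*g)/8 = 9 + g/4)
E(p, 128) - I(√(-105 - 37)) = 1/128 - (9 + √(-105 - 37)/4) = 1/128 - (9 + √(-142)/4) = 1/128 - (9 + (I*√142)/4) = 1/128 - (9 + I*√142/4) = 1/128 + (-9 - I*√142/4) = -1151/128 - I*√142/4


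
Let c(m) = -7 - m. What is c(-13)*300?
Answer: 1800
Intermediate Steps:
c(-13)*300 = (-7 - 1*(-13))*300 = (-7 + 13)*300 = 6*300 = 1800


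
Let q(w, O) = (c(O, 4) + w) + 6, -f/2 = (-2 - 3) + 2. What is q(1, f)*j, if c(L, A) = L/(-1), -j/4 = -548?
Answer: 2192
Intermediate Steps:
j = 2192 (j = -4*(-548) = 2192)
f = 6 (f = -2*((-2 - 3) + 2) = -2*(-5 + 2) = -2*(-3) = 6)
c(L, A) = -L (c(L, A) = L*(-1) = -L)
q(w, O) = 6 + w - O (q(w, O) = (-O + w) + 6 = (w - O) + 6 = 6 + w - O)
q(1, f)*j = (6 + 1 - 1*6)*2192 = (6 + 1 - 6)*2192 = 1*2192 = 2192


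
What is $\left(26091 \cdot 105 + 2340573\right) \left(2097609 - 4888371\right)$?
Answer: $-14177428177536$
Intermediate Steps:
$\left(26091 \cdot 105 + 2340573\right) \left(2097609 - 4888371\right) = \left(2739555 + 2340573\right) \left(-2790762\right) = 5080128 \left(-2790762\right) = -14177428177536$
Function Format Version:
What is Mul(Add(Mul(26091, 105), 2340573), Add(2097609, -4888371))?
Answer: -14177428177536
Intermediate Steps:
Mul(Add(Mul(26091, 105), 2340573), Add(2097609, -4888371)) = Mul(Add(2739555, 2340573), -2790762) = Mul(5080128, -2790762) = -14177428177536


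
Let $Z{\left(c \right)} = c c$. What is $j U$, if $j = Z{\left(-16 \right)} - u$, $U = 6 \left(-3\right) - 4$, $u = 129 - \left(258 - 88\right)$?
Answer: $-6534$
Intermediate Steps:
$Z{\left(c \right)} = c^{2}$
$u = -41$ ($u = 129 - 170 = -41$)
$U = -22$ ($U = -18 - 4 = -22$)
$j = 297$ ($j = \left(-16\right)^{2} - -41 = 256 + 41 = 297$)
$j U = 297 \left(-22\right) = -6534$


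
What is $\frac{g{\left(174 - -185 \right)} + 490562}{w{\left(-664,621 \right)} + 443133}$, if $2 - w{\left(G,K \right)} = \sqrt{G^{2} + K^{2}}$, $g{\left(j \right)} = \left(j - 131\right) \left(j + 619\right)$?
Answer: $\frac{158098603355}{98183900844} + \frac{356773 \sqrt{826537}}{98183900844} \approx 1.6135$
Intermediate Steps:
$g{\left(j \right)} = \left(-131 + j\right) \left(619 + j\right)$
$w{\left(G,K \right)} = 2 - \sqrt{G^{2} + K^{2}}$
$\frac{g{\left(174 - -185 \right)} + 490562}{w{\left(-664,621 \right)} + 443133} = \frac{\left(-81089 + \left(174 - -185\right)^{2} + 488 \left(174 - -185\right)\right) + 490562}{\left(2 - \sqrt{\left(-664\right)^{2} + 621^{2}}\right) + 443133} = \frac{\left(-81089 + \left(174 + 185\right)^{2} + 488 \left(174 + 185\right)\right) + 490562}{\left(2 - \sqrt{440896 + 385641}\right) + 443133} = \frac{\left(-81089 + 359^{2} + 488 \cdot 359\right) + 490562}{\left(2 - \sqrt{826537}\right) + 443133} = \frac{\left(-81089 + 128881 + 175192\right) + 490562}{443135 - \sqrt{826537}} = \frac{222984 + 490562}{443135 - \sqrt{826537}} = \frac{713546}{443135 - \sqrt{826537}}$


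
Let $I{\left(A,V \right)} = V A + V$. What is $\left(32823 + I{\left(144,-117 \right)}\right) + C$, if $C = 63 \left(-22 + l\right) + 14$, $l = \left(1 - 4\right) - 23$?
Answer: $12848$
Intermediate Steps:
$I{\left(A,V \right)} = V + A V$ ($I{\left(A,V \right)} = A V + V = V + A V$)
$l = -26$ ($l = -3 - 23 = -26$)
$C = -3010$ ($C = 63 \left(-22 - 26\right) + 14 = 63 \left(-48\right) + 14 = -3024 + 14 = -3010$)
$\left(32823 + I{\left(144,-117 \right)}\right) + C = \left(32823 - 117 \left(1 + 144\right)\right) - 3010 = \left(32823 - 16965\right) - 3010 = 15858 - 3010 = 12848$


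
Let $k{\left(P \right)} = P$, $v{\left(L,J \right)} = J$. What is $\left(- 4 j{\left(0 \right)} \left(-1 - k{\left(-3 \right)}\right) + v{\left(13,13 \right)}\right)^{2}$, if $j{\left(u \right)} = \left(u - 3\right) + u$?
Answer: $1369$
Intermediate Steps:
$j{\left(u \right)} = -3 + 2 u$ ($j{\left(u \right)} = \left(-3 + u\right) + u = -3 + 2 u$)
$\left(- 4 j{\left(0 \right)} \left(-1 - k{\left(-3 \right)}\right) + v{\left(13,13 \right)}\right)^{2} = \left(- 4 \left(-3 + 2 \cdot 0\right) \left(-1 - -3\right) + 13\right)^{2} = \left(- 4 \left(-3 + 0\right) \left(-1 + 3\right) + 13\right)^{2} = \left(\left(-4\right) \left(-3\right) 2 + 13\right)^{2} = \left(12 \cdot 2 + 13\right)^{2} = \left(24 + 13\right)^{2} = 37^{2} = 1369$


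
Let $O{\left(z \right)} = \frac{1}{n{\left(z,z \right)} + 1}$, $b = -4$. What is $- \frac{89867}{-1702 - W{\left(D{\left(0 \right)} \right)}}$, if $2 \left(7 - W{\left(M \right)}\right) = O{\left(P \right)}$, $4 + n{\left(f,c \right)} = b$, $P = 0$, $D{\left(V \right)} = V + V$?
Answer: $\frac{1258138}{23927} \approx 52.582$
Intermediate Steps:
$D{\left(V \right)} = 2 V$
$n{\left(f,c \right)} = -8$ ($n{\left(f,c \right)} = -4 - 4 = -8$)
$O{\left(z \right)} = - \frac{1}{7}$ ($O{\left(z \right)} = \frac{1}{-8 + 1} = \frac{1}{-7} = - \frac{1}{7}$)
$W{\left(M \right)} = \frac{99}{14}$ ($W{\left(M \right)} = 7 - - \frac{1}{14} = 7 + \frac{1}{14} = \frac{99}{14}$)
$- \frac{89867}{-1702 - W{\left(D{\left(0 \right)} \right)}} = - \frac{89867}{-1702 - \frac{99}{14}} = - \frac{89867}{- \frac{23927}{14}} = \left(-89867\right) \left(- \frac{14}{23927}\right) = \frac{1258138}{23927}$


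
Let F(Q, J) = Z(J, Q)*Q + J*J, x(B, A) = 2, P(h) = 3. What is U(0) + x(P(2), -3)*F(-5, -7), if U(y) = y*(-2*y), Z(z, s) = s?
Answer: 148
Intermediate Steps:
F(Q, J) = J**2 + Q**2 (F(Q, J) = Q*Q + J*J = Q**2 + J**2 = J**2 + Q**2)
U(y) = -2*y**2
U(0) + x(P(2), -3)*F(-5, -7) = -2*0**2 + 2*((-7)**2 + (-5)**2) = -2*0 + 2*(49 + 25) = 0 + 2*74 = 0 + 148 = 148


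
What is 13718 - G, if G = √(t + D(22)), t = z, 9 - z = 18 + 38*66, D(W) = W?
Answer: 13718 - I*√2495 ≈ 13718.0 - 49.95*I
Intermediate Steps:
z = -2517 (z = 9 - (18 + 38*66) = 9 - (18 + 2508) = 9 - 1*2526 = 9 - 2526 = -2517)
t = -2517
G = I*√2495 (G = √(-2517 + 22) = √(-2495) = I*√2495 ≈ 49.95*I)
13718 - G = 13718 - I*√2495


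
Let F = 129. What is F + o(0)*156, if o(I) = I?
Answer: 129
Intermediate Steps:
F + o(0)*156 = 129 + 0*156 = 129 + 0 = 129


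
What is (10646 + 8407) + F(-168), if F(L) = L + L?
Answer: 18717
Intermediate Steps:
F(L) = 2*L
(10646 + 8407) + F(-168) = (10646 + 8407) + 2*(-168) = 19053 - 336 = 18717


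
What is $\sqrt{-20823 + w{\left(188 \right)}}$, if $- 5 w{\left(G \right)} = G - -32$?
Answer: $i \sqrt{20867} \approx 144.45 i$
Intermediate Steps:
$w{\left(G \right)} = - \frac{32}{5} - \frac{G}{5}$ ($w{\left(G \right)} = - \frac{G - -32}{5} = - \frac{G + 32}{5} = - \frac{32 + G}{5} = - \frac{32}{5} - \frac{G}{5}$)
$\sqrt{-20823 + w{\left(188 \right)}} = \sqrt{-20823 - 44} = \sqrt{-20867} = i \sqrt{20867}$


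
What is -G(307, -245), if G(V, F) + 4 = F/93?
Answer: 617/93 ≈ 6.6344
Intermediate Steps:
G(V, F) = -4 + F/93
-G(307, -245) = -(-4 + (1/93)*(-245)) = -(-4 - 245/93) = -1*(-617/93) = 617/93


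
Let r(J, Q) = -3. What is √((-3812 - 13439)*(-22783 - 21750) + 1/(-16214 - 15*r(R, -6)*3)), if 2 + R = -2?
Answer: 4*√12413501916853289/16079 ≈ 27717.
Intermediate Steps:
R = -4 (R = -2 - 2 = -4)
√((-3812 - 13439)*(-22783 - 21750) + 1/(-16214 - 15*r(R, -6)*3)) = √((-3812 - 13439)*(-22783 - 21750) + 1/(-16214 - 15*(-3)*3)) = √(-17251*(-44533) + 1/(-16214 + 45*3)) = √(768238783 + 1/(-16214 + 135)) = √(768238783 + 1/(-16079)) = √(768238783 - 1/16079) = √(12352511391856/16079) = 4*√12413501916853289/16079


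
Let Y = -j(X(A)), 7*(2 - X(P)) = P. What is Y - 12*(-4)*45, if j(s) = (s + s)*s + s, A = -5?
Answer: 104985/49 ≈ 2142.6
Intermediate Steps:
X(P) = 2 - P/7
j(s) = s + 2*s² (j(s) = (2*s)*s + s = 2*s² + s = s + 2*s²)
Y = -855/49 (Y = -(2 - ⅐*(-5))*(1 + 2*(2 - ⅐*(-5))) = -(2 + 5/7)*(1 + 2*(2 + 5/7)) = -19*(1 + 2*(19/7))/7 = -19*(1 + 38/7)/7 = -19*45/(7*7) = -1*855/49 = -855/49 ≈ -17.449)
Y - 12*(-4)*45 = -855/49 - 12*(-4)*45 = -855/49 + 48*45 = -855/49 + 2160 = 104985/49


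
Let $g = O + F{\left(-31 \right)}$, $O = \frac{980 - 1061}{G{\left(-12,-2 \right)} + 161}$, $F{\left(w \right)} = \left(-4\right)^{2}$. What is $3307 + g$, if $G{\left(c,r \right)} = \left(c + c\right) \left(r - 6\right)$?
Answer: $\frac{1172938}{353} \approx 3322.8$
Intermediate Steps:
$G{\left(c,r \right)} = 2 c \left(-6 + r\right)$
$F{\left(w \right)} = 16$
$O = - \frac{81}{353}$ ($O = \frac{980 - 1061}{2 \left(-12\right) \left(-6 - 2\right) + 161} = - \frac{81}{2 \left(-12\right) \left(-8\right) + 161} = - \frac{81}{192 + 161} = - \frac{81}{353} \approx -0.22946$)
$g = \frac{5567}{353}$ ($g = - \frac{81}{353} + 16 = \frac{5567}{353} \approx 15.771$)
$3307 + g = 3307 + \frac{5567}{353} = \frac{1172938}{353}$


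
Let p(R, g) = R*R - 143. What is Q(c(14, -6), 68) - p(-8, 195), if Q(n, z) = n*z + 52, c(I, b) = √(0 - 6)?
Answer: 131 + 68*I*√6 ≈ 131.0 + 166.57*I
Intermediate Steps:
p(R, g) = -143 + R² (p(R, g) = R² - 143 = -143 + R²)
c(I, b) = I*√6 (c(I, b) = √(-6) = I*√6)
Q(n, z) = 52 + n*z
Q(c(14, -6), 68) - p(-8, 195) = (52 + (I*√6)*68) - (-143 + (-8)²) = (52 + 68*I*√6) - (-143 + 64) = (52 + 68*I*√6) - 1*(-79) = (52 + 68*I*√6) + 79 = 131 + 68*I*√6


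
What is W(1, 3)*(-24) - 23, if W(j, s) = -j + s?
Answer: -71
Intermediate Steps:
W(j, s) = s - j
W(1, 3)*(-24) - 23 = (3 - 1*1)*(-24) - 23 = (3 - 1)*(-24) - 23 = 2*(-24) - 23 = -48 - 23 = -71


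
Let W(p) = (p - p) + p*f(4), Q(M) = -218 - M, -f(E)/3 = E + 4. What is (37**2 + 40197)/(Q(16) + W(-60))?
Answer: 20783/603 ≈ 34.466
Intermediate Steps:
f(E) = -12 - 3*E (f(E) = -3*(E + 4) = -3*(4 + E) = -12 - 3*E)
W(p) = -24*p (W(p) = (p - p) + p*(-12 - 3*4) = 0 + p*(-12 - 12) = 0 + p*(-24) = 0 - 24*p = -24*p)
(37**2 + 40197)/(Q(16) + W(-60)) = (37**2 + 40197)/((-218 - 1*16) - 24*(-60)) = (1369 + 40197)/((-218 - 16) + 1440) = 41566/(-234 + 1440) = 41566/1206 = 41566*(1/1206) = 20783/603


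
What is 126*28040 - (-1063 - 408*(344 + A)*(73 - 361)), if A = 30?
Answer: -40412393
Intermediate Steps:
126*28040 - (-1063 - 408*(344 + A)*(73 - 361)) = 126*28040 - (-1063 - 408*(344 + 30)*(73 - 361)) = 3533040 - (-1063 - 152592*(-288)) = 3533040 - (-1063 - 408*(-107712)) = 3533040 - (-1063 + 43946496) = 3533040 - 1*43945433 = 3533040 - 43945433 = -40412393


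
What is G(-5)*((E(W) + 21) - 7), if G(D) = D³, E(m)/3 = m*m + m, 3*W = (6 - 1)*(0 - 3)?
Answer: -9250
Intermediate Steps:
W = -5 (W = ((6 - 1)*(0 - 3))/3 = (5*(-3))/3 = (⅓)*(-15) = -5)
E(m) = 3*m + 3*m² (E(m) = 3*(m*m + m) = 3*(m² + m) = 3*(m + m²) = 3*m + 3*m²)
G(-5)*((E(W) + 21) - 7) = (-5)³*((3*(-5)*(1 - 5) + 21) - 7) = -125*((3*(-5)*(-4) + 21) - 7) = -125*((60 + 21) - 7) = -125*(81 - 7) = -125*74 = -9250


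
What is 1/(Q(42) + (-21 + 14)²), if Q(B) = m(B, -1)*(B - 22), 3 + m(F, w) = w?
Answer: -1/31 ≈ -0.032258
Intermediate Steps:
m(F, w) = -3 + w
Q(B) = 88 - 4*B (Q(B) = (-3 - 1)*(B - 22) = -4*(-22 + B) = 88 - 4*B)
1/(Q(42) + (-21 + 14)²) = 1/((88 - 4*42) + (-21 + 14)²) = 1/((88 - 168) + (-7)²) = 1/(-80 + 49) = 1/(-31) = -1/31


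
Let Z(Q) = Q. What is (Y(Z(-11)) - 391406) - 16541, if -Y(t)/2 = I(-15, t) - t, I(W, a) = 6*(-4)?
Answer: -407921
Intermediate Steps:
I(W, a) = -24
Y(t) = 48 + 2*t (Y(t) = -2*(-24 - t) = 48 + 2*t)
(Y(Z(-11)) - 391406) - 16541 = ((48 + 2*(-11)) - 391406) - 16541 = ((48 - 22) - 391406) - 16541 = (26 - 391406) - 16541 = -391380 - 16541 = -407921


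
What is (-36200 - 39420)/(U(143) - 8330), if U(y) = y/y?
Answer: 75620/8329 ≈ 9.0791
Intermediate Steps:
U(y) = 1
(-36200 - 39420)/(U(143) - 8330) = (-36200 - 39420)/(1 - 8330) = -75620/(-8329) = -75620*(-1/8329) = 75620/8329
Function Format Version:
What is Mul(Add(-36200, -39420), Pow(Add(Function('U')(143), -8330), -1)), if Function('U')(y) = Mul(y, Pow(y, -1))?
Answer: Rational(75620, 8329) ≈ 9.0791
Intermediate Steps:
Function('U')(y) = 1
Mul(Add(-36200, -39420), Pow(Add(Function('U')(143), -8330), -1)) = Mul(Add(-36200, -39420), Pow(Add(1, -8330), -1)) = Mul(-75620, Pow(-8329, -1)) = Mul(-75620, Rational(-1, 8329)) = Rational(75620, 8329)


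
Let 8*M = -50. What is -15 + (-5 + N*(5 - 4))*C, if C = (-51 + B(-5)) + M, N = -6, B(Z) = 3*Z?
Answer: 3119/4 ≈ 779.75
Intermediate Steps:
M = -25/4 (M = (⅛)*(-50) = -25/4 ≈ -6.2500)
C = -289/4 (C = (-51 + 3*(-5)) - 25/4 = (-51 - 15) - 25/4 = -66 - 25/4 = -289/4 ≈ -72.250)
-15 + (-5 + N*(5 - 4))*C = -15 + (-5 - 6*(5 - 4))*(-289/4) = -15 + (-5 - 6*1)*(-289/4) = -15 + (-5 - 6)*(-289/4) = -15 - 11*(-289/4) = -15 + 3179/4 = 3119/4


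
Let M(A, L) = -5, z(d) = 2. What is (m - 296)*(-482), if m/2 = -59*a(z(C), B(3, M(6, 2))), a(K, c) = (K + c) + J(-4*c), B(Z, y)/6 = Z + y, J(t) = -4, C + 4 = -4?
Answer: -653592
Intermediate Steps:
C = -8 (C = -4 - 4 = -8)
B(Z, y) = 6*Z + 6*y (B(Z, y) = 6*(Z + y) = 6*Z + 6*y)
a(K, c) = -4 + K + c (a(K, c) = (K + c) - 4 = -4 + K + c)
m = 1652 (m = 2*(-59*(-4 + 2 + (6*3 + 6*(-5)))) = 2*(-59*(-4 + 2 + (18 - 30))) = 2*(-59*(-4 + 2 - 12)) = 2*(-59*(-14)) = 2*826 = 1652)
(m - 296)*(-482) = (1652 - 296)*(-482) = 1356*(-482) = -653592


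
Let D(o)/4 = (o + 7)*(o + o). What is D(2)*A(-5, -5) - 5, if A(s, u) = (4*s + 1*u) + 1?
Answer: -3461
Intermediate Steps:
A(s, u) = 1 + u + 4*s (A(s, u) = (4*s + u) + 1 = (u + 4*s) + 1 = 1 + u + 4*s)
D(o) = 8*o*(7 + o) (D(o) = 4*((o + 7)*(o + o)) = 4*((7 + o)*(2*o)) = 4*(2*o*(7 + o)) = 8*o*(7 + o))
D(2)*A(-5, -5) - 5 = (8*2*(7 + 2))*(1 - 5 + 4*(-5)) - 5 = (8*2*9)*(1 - 5 - 20) - 5 = 144*(-24) - 5 = -3456 - 5 = -3461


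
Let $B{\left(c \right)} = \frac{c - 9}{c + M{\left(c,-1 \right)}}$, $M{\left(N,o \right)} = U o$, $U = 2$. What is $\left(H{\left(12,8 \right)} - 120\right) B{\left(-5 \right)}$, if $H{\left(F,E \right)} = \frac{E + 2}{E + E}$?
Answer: $- \frac{955}{4} \approx -238.75$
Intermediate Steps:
$H{\left(F,E \right)} = \frac{2 + E}{2 E}$
$M{\left(N,o \right)} = 2 o$
$B{\left(c \right)} = \frac{-9 + c}{-2 + c}$ ($B{\left(c \right)} = \frac{c - 9}{c + 2 \left(-1\right)} = \frac{-9 + c}{c - 2} = \frac{-9 + c}{-2 + c}$)
$\left(H{\left(12,8 \right)} - 120\right) B{\left(-5 \right)} = \left(\frac{2 + 8}{2 \cdot 8} - 120\right) \frac{-9 - 5}{-2 - 5} = \left(\frac{1}{2} \cdot \frac{1}{8} \cdot 10 - 120\right) \frac{1}{-7} \left(-14\right) = \left(\frac{5}{8} - 120\right) \left(\left(- \frac{1}{7}\right) \left(-14\right)\right) = \left(- \frac{955}{8}\right) 2 = - \frac{955}{4}$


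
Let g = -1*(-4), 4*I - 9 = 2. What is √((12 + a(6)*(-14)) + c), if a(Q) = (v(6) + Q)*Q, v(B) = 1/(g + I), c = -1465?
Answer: 5*I*√709/3 ≈ 44.378*I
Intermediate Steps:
I = 11/4 (I = 9/4 + (¼)*2 = 9/4 + ½ = 11/4 ≈ 2.7500)
g = 4
v(B) = 4/27 (v(B) = 1/(4 + 11/4) = 1/(27/4) = 4/27)
a(Q) = Q*(4/27 + Q) (a(Q) = (4/27 + Q)*Q = Q*(4/27 + Q))
√((12 + a(6)*(-14)) + c) = √((12 + ((1/27)*6*(4 + 27*6))*(-14)) - 1465) = √((12 + ((1/27)*6*(4 + 162))*(-14)) - 1465) = √((12 + ((1/27)*6*166)*(-14)) - 1465) = √((12 + (332/9)*(-14)) - 1465) = √((12 - 4648/9) - 1465) = √(-4540/9 - 1465) = √(-17725/9) = 5*I*√709/3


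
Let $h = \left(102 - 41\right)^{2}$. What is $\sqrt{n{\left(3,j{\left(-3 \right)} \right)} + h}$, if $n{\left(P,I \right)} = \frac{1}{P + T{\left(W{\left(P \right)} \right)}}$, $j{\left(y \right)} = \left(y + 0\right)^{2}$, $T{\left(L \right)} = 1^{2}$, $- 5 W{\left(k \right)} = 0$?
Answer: $\frac{\sqrt{14885}}{2} \approx 61.002$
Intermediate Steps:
$W{\left(k \right)} = 0$ ($W{\left(k \right)} = \left(- \frac{1}{5}\right) 0 = 0$)
$T{\left(L \right)} = 1$
$j{\left(y \right)} = y^{2}$
$n{\left(P,I \right)} = \frac{1}{1 + P}$ ($n{\left(P,I \right)} = \frac{1}{P + 1} = \frac{1}{1 + P}$)
$h = 3721$ ($h = 61^{2} = 3721$)
$\sqrt{n{\left(3,j{\left(-3 \right)} \right)} + h} = \sqrt{\frac{1}{1 + 3} + 3721} = \sqrt{\frac{1}{4} + 3721} = \sqrt{\frac{14885}{4}} = \frac{\sqrt{14885}}{2}$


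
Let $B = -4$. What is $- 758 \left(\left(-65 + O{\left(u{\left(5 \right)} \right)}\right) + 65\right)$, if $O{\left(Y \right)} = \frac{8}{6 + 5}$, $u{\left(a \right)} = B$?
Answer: $- \frac{6064}{11} \approx -551.27$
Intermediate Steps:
$u{\left(a \right)} = -4$
$O{\left(Y \right)} = \frac{8}{11}$
$- 758 \left(\left(-65 + O{\left(u{\left(5 \right)} \right)}\right) + 65\right) = - 758 \left(\left(-65 + \frac{8}{11}\right) + 65\right) = - 758 \left(- \frac{707}{11} + 65\right) = \left(-758\right) \frac{8}{11} = - \frac{6064}{11}$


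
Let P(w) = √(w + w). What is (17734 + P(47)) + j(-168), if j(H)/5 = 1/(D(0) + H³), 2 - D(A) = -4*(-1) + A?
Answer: 84088137351/4741634 + √94 ≈ 17744.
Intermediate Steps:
D(A) = -2 - A (D(A) = 2 - (-4*(-1) + A) = 2 - (4 + A) = 2 + (-4 - A) = -2 - A)
P(w) = √2*√w (P(w) = √(2*w) = √2*√w)
j(H) = 5/(-2 + H³) (j(H) = 5/((-2 - 1*0) + H³) = 5/((-2 + 0) + H³) = 5/(-2 + H³))
(17734 + P(47)) + j(-168) = (17734 + √2*√47) + 5/(-2 + (-168)³) = (17734 + √94) + 5/(-2 - 4741632) = (17734 + √94) + 5/(-4741634) = (17734 + √94) + 5*(-1/4741634) = (17734 + √94) - 5/4741634 = 84088137351/4741634 + √94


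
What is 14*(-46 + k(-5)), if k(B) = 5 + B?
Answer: -644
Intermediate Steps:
14*(-46 + k(-5)) = 14*(-46 + (5 - 5)) = 14*(-46 + 0) = 14*(-46) = -644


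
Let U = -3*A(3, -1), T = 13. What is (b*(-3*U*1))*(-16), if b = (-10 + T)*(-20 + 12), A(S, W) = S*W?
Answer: -10368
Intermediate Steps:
U = 9 (U = -9*(-1) = -3*(-3) = 9)
b = -24 (b = (-10 + 13)*(-20 + 12) = 3*(-8) = -24)
(b*(-3*U*1))*(-16) = -24*(-3*9)*(-16) = -(-648)*(-16) = -24*(-27)*(-16) = 648*(-16) = -10368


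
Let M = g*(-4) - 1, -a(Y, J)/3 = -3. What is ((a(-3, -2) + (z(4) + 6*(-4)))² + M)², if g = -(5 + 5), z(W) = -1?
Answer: 87025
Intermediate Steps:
a(Y, J) = 9 (a(Y, J) = -3*(-3) = 9)
g = -10 (g = -1*10 = -10)
M = 39 (M = -10*(-4) - 1 = 40 - 1 = 39)
((a(-3, -2) + (z(4) + 6*(-4)))² + M)² = ((9 + (-1 + 6*(-4)))² + 39)² = ((9 + (-1 - 24))² + 39)² = ((9 - 25)² + 39)² = ((-16)² + 39)² = (256 + 39)² = 295² = 87025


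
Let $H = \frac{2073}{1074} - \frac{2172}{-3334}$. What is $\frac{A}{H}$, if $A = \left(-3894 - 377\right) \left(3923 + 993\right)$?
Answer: $- \frac{12530259697496}{1540685} \approx -8.1329 \cdot 10^{6}$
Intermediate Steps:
$H = \frac{1540685}{596786}$ ($H = 2073 \cdot \frac{1}{1074} - - \frac{1086}{1667} = \frac{691}{358} + \frac{1086}{1667} = \frac{1540685}{596786} \approx 2.5816$)
$A = -20996236$ ($A = \left(-4271\right) 4916 = -20996236$)
$\frac{A}{H} = - \frac{20996236}{\frac{1540685}{596786}} = \left(-20996236\right) \frac{596786}{1540685} = - \frac{12530259697496}{1540685}$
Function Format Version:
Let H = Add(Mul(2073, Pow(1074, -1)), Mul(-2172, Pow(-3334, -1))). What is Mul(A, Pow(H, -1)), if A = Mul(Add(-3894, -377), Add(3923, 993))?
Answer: Rational(-12530259697496, 1540685) ≈ -8.1329e+6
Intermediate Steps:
H = Rational(1540685, 596786) (H = Add(Mul(2073, Rational(1, 1074)), Mul(-2172, Rational(-1, 3334))) = Add(Rational(691, 358), Rational(1086, 1667)) = Rational(1540685, 596786) ≈ 2.5816)
A = -20996236 (A = Mul(-4271, 4916) = -20996236)
Mul(A, Pow(H, -1)) = Mul(-20996236, Pow(Rational(1540685, 596786), -1)) = Mul(-20996236, Rational(596786, 1540685)) = Rational(-12530259697496, 1540685)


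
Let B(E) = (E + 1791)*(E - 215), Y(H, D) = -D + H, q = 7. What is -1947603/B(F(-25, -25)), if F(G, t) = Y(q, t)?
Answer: 649201/111203 ≈ 5.8380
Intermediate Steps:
Y(H, D) = H - D
F(G, t) = 7 - t
B(E) = (-215 + E)*(1791 + E) (B(E) = (1791 + E)*(-215 + E) = (-215 + E)*(1791 + E))
-1947603/B(F(-25, -25)) = -1947603/(-385065 + (7 - 1*(-25))**2 + 1576*(7 - 1*(-25))) = -1947603/(-385065 + (7 + 25)**2 + 1576*(7 + 25)) = -1947603/(-385065 + 32**2 + 1576*32) = -1947603/(-385065 + 1024 + 50432) = -1947603/(-333609) = -1947603*(-1/333609) = 649201/111203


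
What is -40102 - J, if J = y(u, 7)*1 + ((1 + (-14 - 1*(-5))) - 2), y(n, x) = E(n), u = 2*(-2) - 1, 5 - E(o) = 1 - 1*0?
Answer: -40096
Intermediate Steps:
E(o) = 4 (E(o) = 5 - (1 - 1*0) = 5 - (1 + 0) = 5 - 1*1 = 5 - 1 = 4)
u = -5 (u = -4 - 1 = -5)
y(n, x) = 4
J = -6 (J = 4*1 + ((1 + (-14 - 1*(-5))) - 2) = 4 + ((1 + (-14 + 5)) - 2) = 4 + ((1 - 9) - 2) = 4 + (-8 - 2) = 4 - 10 = -6)
-40102 - J = -40102 - 1*(-6) = -40102 + 6 = -40096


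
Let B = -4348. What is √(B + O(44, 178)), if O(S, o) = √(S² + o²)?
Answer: √(-4348 + 82*√5) ≈ 64.534*I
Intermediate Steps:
√(B + O(44, 178)) = √(-4348 + √(44² + 178²)) = √(-4348 + √(1936 + 31684)) = √(-4348 + √33620) = √(-4348 + 82*√5)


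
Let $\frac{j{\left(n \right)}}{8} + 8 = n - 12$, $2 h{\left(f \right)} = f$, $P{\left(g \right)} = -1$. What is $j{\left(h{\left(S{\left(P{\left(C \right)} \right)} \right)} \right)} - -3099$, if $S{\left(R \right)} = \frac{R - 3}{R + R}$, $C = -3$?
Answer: $2947$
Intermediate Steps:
$S{\left(R \right)} = \frac{-3 + R}{2 R}$
$h{\left(f \right)} = \frac{f}{2}$
$j{\left(n \right)} = -160 + 8 n$ ($j{\left(n \right)} = -64 + 8 \left(n - 12\right) = -64 + 8 \left(-12 + n\right) = -64 + \left(-96 + 8 n\right) = -160 + 8 n$)
$j{\left(h{\left(S{\left(P{\left(C \right)} \right)} \right)} \right)} - -3099 = \left(-160 + 8 \frac{\frac{1}{2} \frac{1}{-1} \left(-3 - 1\right)}{2}\right) - -3099 = \left(-160 + 8 \frac{\frac{1}{2} \left(-1\right) \left(-4\right)}{2}\right) + 3099 = \left(-160 + 8 \cdot \frac{1}{2} \cdot 2\right) + 3099 = \left(-160 + 8 \cdot 1\right) + 3099 = \left(-160 + 8\right) + 3099 = -152 + 3099 = 2947$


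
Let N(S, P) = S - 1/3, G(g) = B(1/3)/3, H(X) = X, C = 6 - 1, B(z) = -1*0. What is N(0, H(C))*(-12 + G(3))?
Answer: 4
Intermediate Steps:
B(z) = 0
C = 5
G(g) = 0 (G(g) = 0/3 = 0*(⅓) = 0)
N(S, P) = -⅓ + S (N(S, P) = S - 1/3 = S - 1*⅓ = S - ⅓ = -⅓ + S)
N(0, H(C))*(-12 + G(3)) = (-⅓ + 0)*(-12 + 0) = -⅓*(-12) = 4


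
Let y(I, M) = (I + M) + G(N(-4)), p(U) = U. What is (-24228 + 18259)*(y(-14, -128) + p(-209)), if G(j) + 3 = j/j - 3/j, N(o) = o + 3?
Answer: 2089150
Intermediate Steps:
N(o) = 3 + o
G(j) = -2 - 3/j (G(j) = -3 + (j/j - 3/j) = -3 + (1 - 3/j) = -2 - 3/j)
y(I, M) = 1 + I + M (y(I, M) = (I + M) + (-2 - 3/(3 - 4)) = (I + M) + (-2 - 3/(-1)) = (I + M) + (-2 - 3*(-1)) = (I + M) + (-2 + 3) = (I + M) + 1 = 1 + I + M)
(-24228 + 18259)*(y(-14, -128) + p(-209)) = (-24228 + 18259)*((1 - 14 - 128) - 209) = -5969*(-141 - 209) = -5969*(-350) = 2089150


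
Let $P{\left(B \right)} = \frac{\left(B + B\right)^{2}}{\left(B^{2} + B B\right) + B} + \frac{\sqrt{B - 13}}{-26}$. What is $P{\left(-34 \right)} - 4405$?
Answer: $- \frac{294999}{67} - \frac{i \sqrt{47}}{26} \approx -4403.0 - 0.26368 i$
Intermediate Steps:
$P{\left(B \right)} = - \frac{\sqrt{-13 + B}}{26} + \frac{4 B^{2}}{B + 2 B^{2}}$ ($P{\left(B \right)} = \frac{\left(2 B\right)^{2}}{\left(B^{2} + B^{2}\right) + B} + \sqrt{-13 + B} \left(- \frac{1}{26}\right) = \frac{4 B^{2}}{2 B^{2} + B} - \frac{\sqrt{-13 + B}}{26} = \frac{4 B^{2}}{B + 2 B^{2}} - \frac{\sqrt{-13 + B}}{26} = - \frac{\sqrt{-13 + B}}{26} + \frac{4 B^{2}}{B + 2 B^{2}}$)
$P{\left(-34 \right)} - 4405 = \frac{- \sqrt{-13 - 34} + 104 \left(-34\right) - - 68 \sqrt{-13 - 34}}{26 \left(1 + 2 \left(-34\right)\right)} - 4405 = \frac{- \sqrt{-47} - 3536 - - 68 \sqrt{-47}}{26 \left(1 - 68\right)} - 4405 = \frac{- i \sqrt{47} - 3536 - - 68 i \sqrt{47}}{26 \left(-67\right)} - 4405 = \frac{1}{26} \left(- \frac{1}{67}\right) \left(- i \sqrt{47} - 3536 + 68 i \sqrt{47}\right) - 4405 = \frac{1}{26} \left(- \frac{1}{67}\right) \left(-3536 + 67 i \sqrt{47}\right) - 4405 = \left(\frac{136}{67} - \frac{i \sqrt{47}}{26}\right) - 4405 = - \frac{294999}{67} - \frac{i \sqrt{47}}{26}$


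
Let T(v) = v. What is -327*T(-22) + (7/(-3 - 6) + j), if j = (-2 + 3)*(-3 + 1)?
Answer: 64721/9 ≈ 7191.2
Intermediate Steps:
j = -2 (j = 1*(-2) = -2)
-327*T(-22) + (7/(-3 - 6) + j) = -327*(-22) + (7/(-3 - 6) - 2) = 7194 + (7/(-9) - 2) = 7194 + (7*(-⅑) - 2) = 7194 + (-7/9 - 2) = 7194 - 25/9 = 64721/9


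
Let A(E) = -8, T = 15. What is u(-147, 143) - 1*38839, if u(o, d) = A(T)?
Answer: -38847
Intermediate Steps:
u(o, d) = -8
u(-147, 143) - 1*38839 = -8 - 1*38839 = -8 - 38839 = -38847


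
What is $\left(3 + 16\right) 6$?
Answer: $114$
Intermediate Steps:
$\left(3 + 16\right) 6 = 19 \cdot 6 = 114$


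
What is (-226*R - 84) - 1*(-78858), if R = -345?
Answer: 156744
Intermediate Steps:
(-226*R - 84) - 1*(-78858) = (-226*(-345) - 84) - 1*(-78858) = (77970 - 84) + 78858 = 77886 + 78858 = 156744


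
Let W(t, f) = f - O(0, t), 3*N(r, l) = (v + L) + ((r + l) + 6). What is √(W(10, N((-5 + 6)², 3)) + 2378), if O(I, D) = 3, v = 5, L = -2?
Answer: √21414/3 ≈ 48.778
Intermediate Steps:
N(r, l) = 3 + l/3 + r/3 (N(r, l) = ((5 - 2) + ((r + l) + 6))/3 = (3 + ((l + r) + 6))/3 = (3 + (6 + l + r))/3 = (9 + l + r)/3 = 3 + l/3 + r/3)
W(t, f) = -3 + f (W(t, f) = f - 1*3 = f - 3 = -3 + f)
√(W(10, N((-5 + 6)², 3)) + 2378) = √((-3 + (3 + (⅓)*3 + (-5 + 6)²/3)) + 2378) = √((-3 + (3 + 1 + (⅓)*1²)) + 2378) = √((-3 + (3 + 1 + (⅓)*1)) + 2378) = √((-3 + (3 + 1 + ⅓)) + 2378) = √((-3 + 13/3) + 2378) = √(4/3 + 2378) = √(7138/3) = √21414/3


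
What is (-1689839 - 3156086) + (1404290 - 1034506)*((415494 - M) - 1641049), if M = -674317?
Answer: -203843838517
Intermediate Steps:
(-1689839 - 3156086) + (1404290 - 1034506)*((415494 - M) - 1641049) = (-1689839 - 3156086) + (1404290 - 1034506)*((415494 - 1*(-674317)) - 1641049) = -4845925 + 369784*((415494 + 674317) - 1641049) = -4845925 + 369784*(1089811 - 1641049) = -4845925 + 369784*(-551238) = -4845925 - 203838992592 = -203843838517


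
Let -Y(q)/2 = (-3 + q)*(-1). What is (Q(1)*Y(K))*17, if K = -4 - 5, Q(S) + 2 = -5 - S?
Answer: 3264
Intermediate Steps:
Q(S) = -7 - S (Q(S) = -2 + (-5 - S) = -7 - S)
K = -9
Y(q) = -6 + 2*q (Y(q) = -2*(-3 + q)*(-1) = -2*(3 - q) = -6 + 2*q)
(Q(1)*Y(K))*17 = ((-7 - 1*1)*(-6 + 2*(-9)))*17 = ((-7 - 1)*(-6 - 18))*17 = -8*(-24)*17 = 192*17 = 3264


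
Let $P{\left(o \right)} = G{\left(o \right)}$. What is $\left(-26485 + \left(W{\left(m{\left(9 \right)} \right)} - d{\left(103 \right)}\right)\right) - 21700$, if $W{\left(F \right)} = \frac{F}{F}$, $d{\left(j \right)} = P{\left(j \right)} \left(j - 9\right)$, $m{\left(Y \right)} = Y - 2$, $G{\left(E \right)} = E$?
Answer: $-57866$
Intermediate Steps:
$m{\left(Y \right)} = -2 + Y$ ($m{\left(Y \right)} = Y - 2 = -2 + Y$)
$P{\left(o \right)} = o$
$d{\left(j \right)} = j \left(-9 + j\right)$ ($d{\left(j \right)} = j \left(j - 9\right) = j \left(-9 + j\right)$)
$W{\left(F \right)} = 1$
$\left(-26485 + \left(W{\left(m{\left(9 \right)} \right)} - d{\left(103 \right)}\right)\right) - 21700 = \left(-26485 + \left(1 - 103 \left(-9 + 103\right)\right)\right) - 21700 = \left(-26485 + \left(1 - 103 \cdot 94\right)\right) - 21700 = \left(-26485 + \left(1 - 9682\right)\right) - 21700 = \left(-26485 - 9681\right) - 21700 = -36166 - 21700 = -57866$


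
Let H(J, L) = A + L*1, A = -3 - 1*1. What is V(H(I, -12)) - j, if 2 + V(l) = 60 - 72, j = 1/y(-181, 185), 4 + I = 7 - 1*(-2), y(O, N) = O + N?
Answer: -57/4 ≈ -14.250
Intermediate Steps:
A = -4 (A = -3 - 1 = -4)
y(O, N) = N + O
I = 5 (I = -4 + (7 - 1*(-2)) = -4 + (7 + 2) = -4 + 9 = 5)
H(J, L) = -4 + L (H(J, L) = -4 + L*1 = -4 + L)
j = ¼ (j = 1/(185 - 181) = 1/4 = ¼ ≈ 0.25000)
V(l) = -14 (V(l) = -2 + (60 - 72) = -2 - 12 = -14)
V(H(I, -12)) - j = -14 - 1*¼ = -14 - ¼ = -57/4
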